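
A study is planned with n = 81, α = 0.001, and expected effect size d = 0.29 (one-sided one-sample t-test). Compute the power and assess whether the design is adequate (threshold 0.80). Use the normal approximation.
Power ≈ 0.32; the study is underpowered (power < 0.80)

Power calculation (one-sample t-test, normal approximation):
z_β = d · √n - z_α
z_β = 0.29 · √81 - 3.090
z_β = 0.29 · 9.000 - 3.090
z_β = -0.480

Power = Φ(z_β) = Φ(-0.480) ≈ 0.316

Effect size d = 0.29 is small by Cohen's convention (0.2/0.5/0.8).

Threshold: power ≥ 0.80 is conventionally adequate.
Power ≈ 0.32 → the study is underpowered (power < 0.80).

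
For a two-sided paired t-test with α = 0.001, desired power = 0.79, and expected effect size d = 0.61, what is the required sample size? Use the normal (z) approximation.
n = 46 pairs

Sample size formula (paired t-test, normal approximation):
n = ((z_{α/2} + z_β) / d)²

z_{α/2} = 3.291 (for α = 0.001, two-sided)
z_β = 0.806 (for power = 0.79)
d = 0.61

n = ((3.291 + 0.806) / 0.61)²
n = (6.716)²
n ≈ 45.10
Round up to the next whole number: n = 46 pairs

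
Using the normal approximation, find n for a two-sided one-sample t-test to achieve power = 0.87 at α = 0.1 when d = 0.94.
n = 9

Sample size formula (one-sample t-test, normal approximation):
n = ((z_{α/2} + z_β) / d)²

z_{α/2} = 1.645 (for α = 0.1, two-sided)
z_β = 1.126 (for power = 0.87)
d = 0.94

n = ((1.645 + 1.126) / 0.94)²
n = (2.948)²
n ≈ 8.69
Round up to the next whole number: n = 9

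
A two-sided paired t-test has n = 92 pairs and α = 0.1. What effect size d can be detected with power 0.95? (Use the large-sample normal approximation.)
d ≈ 0.34

Minimum detectable effect (paired t-test, normal approximation):
d = (z_{α/2} + z_β) / √n
d = (1.645 + 1.645) / √92
d = 3.290 / 9.592
d ≈ 0.34

By Cohen's convention (0.2 small / 0.5 medium / 0.8 large): small effect.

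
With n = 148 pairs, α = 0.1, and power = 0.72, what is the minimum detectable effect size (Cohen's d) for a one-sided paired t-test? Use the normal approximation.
d ≈ 0.15

Minimum detectable effect (paired t-test, normal approximation):
d = (z_α + z_β) / √n
d = (1.282 + 0.583) / √148
d = 1.864 / 12.166
d ≈ 0.15

By Cohen's convention (0.2 small / 0.5 medium / 0.8 large): very small effect.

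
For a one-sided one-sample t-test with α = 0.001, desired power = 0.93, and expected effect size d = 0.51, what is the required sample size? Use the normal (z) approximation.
n = 81

Sample size formula (one-sample t-test, normal approximation):
n = ((z_α + z_β) / d)²

z_α = 3.090 (for α = 0.001, one-sided)
z_β = 1.476 (for power = 0.93)
d = 0.51

n = ((3.090 + 1.476) / 0.51)²
n = (8.953)²
n ≈ 80.16
Round up to the next whole number: n = 81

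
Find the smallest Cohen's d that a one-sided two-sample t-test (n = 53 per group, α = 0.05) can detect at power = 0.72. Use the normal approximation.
d ≈ 0.43

Minimum detectable effect (two-sample t-test, normal approximation):
d = (z_α + z_β) / √(n/2)
d = (1.645 + 0.583) / √(53/2)
d = 2.228 / 5.148
d ≈ 0.43

By Cohen's convention (0.2 small / 0.5 medium / 0.8 large): small effect.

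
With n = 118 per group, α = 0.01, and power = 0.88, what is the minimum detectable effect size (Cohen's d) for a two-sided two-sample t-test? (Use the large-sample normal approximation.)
d ≈ 0.49

Minimum detectable effect (two-sample t-test, normal approximation):
d = (z_{α/2} + z_β) / √(n/2)
d = (2.576 + 1.175) / √(118/2)
d = 3.751 / 7.681
d ≈ 0.49

By Cohen's convention (0.2 small / 0.5 medium / 0.8 large): small effect.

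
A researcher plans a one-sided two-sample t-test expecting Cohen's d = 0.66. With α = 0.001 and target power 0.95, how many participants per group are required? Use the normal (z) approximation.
n = 103 per group

Sample size formula (two-sample t-test, normal approximation):
n = 2 · ((z_α + z_β) / d)²

z_α = 3.090 (for α = 0.001, one-sided)
z_β = 1.645 (for power = 0.95)
d = 0.66

n = 2 · ((3.090 + 1.645) / 0.66)²
n = 2 · (7.174)²
n ≈ 102.93
Round up to the next whole number: n = 103 per group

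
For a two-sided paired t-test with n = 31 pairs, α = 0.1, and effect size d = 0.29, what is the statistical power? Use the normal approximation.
Power ≈ 0.49

Power calculation (paired t-test, normal approximation):
z_β = d · √n - z_{α/2}
z_β = 0.29 · √31 - 1.645
z_β = 0.29 · 5.568 - 1.645
z_β = -0.030

Power = Φ(z_β) = Φ(-0.030) ≈ 0.488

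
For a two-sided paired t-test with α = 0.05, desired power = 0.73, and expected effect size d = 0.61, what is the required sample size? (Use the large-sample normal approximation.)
n = 18 pairs

Sample size formula (paired t-test, normal approximation):
n = ((z_{α/2} + z_β) / d)²

z_{α/2} = 1.960 (for α = 0.05, two-sided)
z_β = 0.613 (for power = 0.73)
d = 0.61

n = ((1.960 + 0.613) / 0.61)²
n = (4.218)²
n ≈ 17.79
Round up to the next whole number: n = 18 pairs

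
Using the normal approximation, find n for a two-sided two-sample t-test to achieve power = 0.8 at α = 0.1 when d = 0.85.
n = 18 per group

Sample size formula (two-sample t-test, normal approximation):
n = 2 · ((z_{α/2} + z_β) / d)²

z_{α/2} = 1.645 (for α = 0.1, two-sided)
z_β = 0.842 (for power = 0.8)
d = 0.85

n = 2 · ((1.645 + 0.842) / 0.85)²
n = 2 · (2.926)²
n ≈ 17.12
Round up to the next whole number: n = 18 per group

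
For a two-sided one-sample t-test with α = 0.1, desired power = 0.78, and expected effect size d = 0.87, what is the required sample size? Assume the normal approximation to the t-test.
n = 8

Sample size formula (one-sample t-test, normal approximation):
n = ((z_{α/2} + z_β) / d)²

z_{α/2} = 1.645 (for α = 0.1, two-sided)
z_β = 0.772 (for power = 0.78)
d = 0.87

n = ((1.645 + 0.772) / 0.87)²
n = (2.778)²
n ≈ 7.72
Round up to the next whole number: n = 8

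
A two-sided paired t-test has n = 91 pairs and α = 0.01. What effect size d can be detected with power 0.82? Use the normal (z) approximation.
d ≈ 0.37

Minimum detectable effect (paired t-test, normal approximation):
d = (z_{α/2} + z_β) / √n
d = (2.576 + 0.915) / √91
d = 3.491 / 9.539
d ≈ 0.37

By Cohen's convention (0.2 small / 0.5 medium / 0.8 large): small effect.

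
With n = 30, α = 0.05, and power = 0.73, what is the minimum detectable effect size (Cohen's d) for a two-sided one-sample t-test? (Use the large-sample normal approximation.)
d ≈ 0.47

Minimum detectable effect (one-sample t-test, normal approximation):
d = (z_{α/2} + z_β) / √n
d = (1.960 + 0.613) / √30
d = 2.573 / 5.477
d ≈ 0.47

By Cohen's convention (0.2 small / 0.5 medium / 0.8 large): small effect.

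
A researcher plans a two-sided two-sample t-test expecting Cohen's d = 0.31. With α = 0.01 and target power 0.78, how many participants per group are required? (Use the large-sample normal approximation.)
n = 234 per group

Sample size formula (two-sample t-test, normal approximation):
n = 2 · ((z_{α/2} + z_β) / d)²

z_{α/2} = 2.576 (for α = 0.01, two-sided)
z_β = 0.772 (for power = 0.78)
d = 0.31

n = 2 · ((2.576 + 0.772) / 0.31)²
n = 2 · (10.800)²
n ≈ 233.28
Round up to the next whole number: n = 234 per group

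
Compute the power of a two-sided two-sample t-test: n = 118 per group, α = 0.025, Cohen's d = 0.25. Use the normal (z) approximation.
Power ≈ 0.37

Power calculation (two-sample t-test, normal approximation):
z_β = d · √(n/2) - z_{α/2}
z_β = 0.25 · √(118/2) - 2.241
z_β = 0.25 · 7.681 - 2.241
z_β = -0.321

Power = Φ(z_β) = Φ(-0.321) ≈ 0.374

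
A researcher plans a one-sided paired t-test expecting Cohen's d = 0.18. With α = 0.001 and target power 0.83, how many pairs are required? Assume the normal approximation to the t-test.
n = 505 pairs

Sample size formula (paired t-test, normal approximation):
n = ((z_α + z_β) / d)²

z_α = 3.090 (for α = 0.001, one-sided)
z_β = 0.954 (for power = 0.83)
d = 0.18

n = ((3.090 + 0.954) / 0.18)²
n = (22.467)²
n ≈ 504.77
Round up to the next whole number: n = 505 pairs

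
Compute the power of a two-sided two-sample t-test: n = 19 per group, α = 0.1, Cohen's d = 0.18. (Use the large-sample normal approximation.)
Power ≈ 0.14

Power calculation (two-sample t-test, normal approximation):
z_β = d · √(n/2) - z_{α/2}
z_β = 0.18 · √(19/2) - 1.645
z_β = 0.18 · 3.082 - 1.645
z_β = -1.090

Power = Φ(z_β) = Φ(-1.090) ≈ 0.138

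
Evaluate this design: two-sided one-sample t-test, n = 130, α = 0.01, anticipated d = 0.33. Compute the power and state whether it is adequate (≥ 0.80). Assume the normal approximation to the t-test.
Power ≈ 0.88; the study is adequately powered (power ≥ 0.80)

Power calculation (one-sample t-test, normal approximation):
z_β = d · √n - z_{α/2}
z_β = 0.33 · √130 - 2.576
z_β = 0.33 · 11.402 - 2.576
z_β = 1.187

Power = Φ(z_β) = Φ(1.187) ≈ 0.882

Effect size d = 0.33 is small by Cohen's convention (0.2/0.5/0.8).

Threshold: power ≥ 0.80 is conventionally adequate.
Power ≈ 0.88 → the study is adequately powered (power ≥ 0.80).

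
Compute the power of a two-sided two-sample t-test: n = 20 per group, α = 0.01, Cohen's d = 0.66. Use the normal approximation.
Power ≈ 0.31

Power calculation (two-sample t-test, normal approximation):
z_β = d · √(n/2) - z_{α/2}
z_β = 0.66 · √(20/2) - 2.576
z_β = 0.66 · 3.162 - 2.576
z_β = -0.489

Power = Φ(z_β) = Φ(-0.489) ≈ 0.313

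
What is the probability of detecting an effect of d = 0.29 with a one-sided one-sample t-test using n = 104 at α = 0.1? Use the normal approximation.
Power ≈ 0.95

Power calculation (one-sample t-test, normal approximation):
z_β = d · √n - z_α
z_β = 0.29 · √104 - 1.282
z_β = 0.29 · 10.198 - 1.282
z_β = 1.676

Power = Φ(z_β) = Φ(1.676) ≈ 0.953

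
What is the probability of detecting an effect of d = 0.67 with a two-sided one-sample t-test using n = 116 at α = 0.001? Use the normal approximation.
Power ≈ 1.00

Power calculation (one-sample t-test, normal approximation):
z_β = d · √n - z_{α/2}
z_β = 0.67 · √116 - 3.291
z_β = 0.67 · 10.770 - 3.291
z_β = 3.926

Power = Φ(z_β) = Φ(3.926) ≈ 1.000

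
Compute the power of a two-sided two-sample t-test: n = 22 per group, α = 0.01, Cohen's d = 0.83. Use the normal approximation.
Power ≈ 0.57

Power calculation (two-sample t-test, normal approximation):
z_β = d · √(n/2) - z_{α/2}
z_β = 0.83 · √(22/2) - 2.576
z_β = 0.83 · 3.317 - 2.576
z_β = 0.177

Power = Φ(z_β) = Φ(0.177) ≈ 0.570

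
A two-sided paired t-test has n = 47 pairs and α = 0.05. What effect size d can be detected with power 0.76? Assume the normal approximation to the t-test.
d ≈ 0.39

Minimum detectable effect (paired t-test, normal approximation):
d = (z_{α/2} + z_β) / √n
d = (1.960 + 0.706) / √47
d = 2.666 / 6.856
d ≈ 0.39

By Cohen's convention (0.2 small / 0.5 medium / 0.8 large): small effect.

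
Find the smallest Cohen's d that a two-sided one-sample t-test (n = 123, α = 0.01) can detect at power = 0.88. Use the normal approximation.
d ≈ 0.34

Minimum detectable effect (one-sample t-test, normal approximation):
d = (z_{α/2} + z_β) / √n
d = (2.576 + 1.175) / √123
d = 3.751 / 11.091
d ≈ 0.34

By Cohen's convention (0.2 small / 0.5 medium / 0.8 large): small effect.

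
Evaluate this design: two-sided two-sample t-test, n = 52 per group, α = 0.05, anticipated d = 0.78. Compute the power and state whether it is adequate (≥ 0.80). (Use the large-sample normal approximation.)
Power ≈ 0.98; the study is adequately powered (power ≥ 0.80)

Power calculation (two-sample t-test, normal approximation):
z_β = d · √(n/2) - z_{α/2}
z_β = 0.78 · √(52/2) - 1.960
z_β = 0.78 · 5.099 - 1.960
z_β = 2.017

Power = Φ(z_β) = Φ(2.017) ≈ 0.978

Effect size d = 0.78 is medium by Cohen's convention (0.2/0.5/0.8).

Threshold: power ≥ 0.80 is conventionally adequate.
Power ≈ 0.98 → the study is adequately powered (power ≥ 0.80).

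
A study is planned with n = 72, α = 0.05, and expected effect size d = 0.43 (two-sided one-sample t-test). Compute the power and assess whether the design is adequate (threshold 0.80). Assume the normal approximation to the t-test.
Power ≈ 0.95; the study is adequately powered (power ≥ 0.80)

Power calculation (one-sample t-test, normal approximation):
z_β = d · √n - z_{α/2}
z_β = 0.43 · √72 - 1.960
z_β = 0.43 · 8.485 - 1.960
z_β = 1.689

Power = Φ(z_β) = Φ(1.689) ≈ 0.954

Effect size d = 0.43 is small by Cohen's convention (0.2/0.5/0.8).

Threshold: power ≥ 0.80 is conventionally adequate.
Power ≈ 0.95 → the study is adequately powered (power ≥ 0.80).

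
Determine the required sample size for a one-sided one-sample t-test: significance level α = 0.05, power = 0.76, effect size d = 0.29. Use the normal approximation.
n = 66

Sample size formula (one-sample t-test, normal approximation):
n = ((z_α + z_β) / d)²

z_α = 1.645 (for α = 0.05, one-sided)
z_β = 0.706 (for power = 0.76)
d = 0.29

n = ((1.645 + 0.706) / 0.29)²
n = (8.107)²
n ≈ 65.72
Round up to the next whole number: n = 66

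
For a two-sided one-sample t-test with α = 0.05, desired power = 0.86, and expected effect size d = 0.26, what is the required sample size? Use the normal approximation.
n = 137

Sample size formula (one-sample t-test, normal approximation):
n = ((z_{α/2} + z_β) / d)²

z_{α/2} = 1.960 (for α = 0.05, two-sided)
z_β = 1.080 (for power = 0.86)
d = 0.26

n = ((1.960 + 1.080) / 0.26)²
n = (11.692)²
n ≈ 136.70
Round up to the next whole number: n = 137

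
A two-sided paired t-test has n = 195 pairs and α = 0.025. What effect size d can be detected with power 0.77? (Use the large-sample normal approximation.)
d ≈ 0.21

Minimum detectable effect (paired t-test, normal approximation):
d = (z_{α/2} + z_β) / √n
d = (2.241 + 0.739) / √195
d = 2.980 / 13.964
d ≈ 0.21

By Cohen's convention (0.2 small / 0.5 medium / 0.8 large): small effect.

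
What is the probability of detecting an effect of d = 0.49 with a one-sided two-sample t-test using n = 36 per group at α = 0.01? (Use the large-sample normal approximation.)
Power ≈ 0.40

Power calculation (two-sample t-test, normal approximation):
z_β = d · √(n/2) - z_α
z_β = 0.49 · √(36/2) - 2.326
z_β = 0.49 · 4.243 - 2.326
z_β = -0.247

Power = Φ(z_β) = Φ(-0.247) ≈ 0.402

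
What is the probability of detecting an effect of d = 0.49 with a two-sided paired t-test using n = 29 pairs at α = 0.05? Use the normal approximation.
Power ≈ 0.75

Power calculation (paired t-test, normal approximation):
z_β = d · √n - z_{α/2}
z_β = 0.49 · √29 - 1.960
z_β = 0.49 · 5.385 - 1.960
z_β = 0.679

Power = Φ(z_β) = Φ(0.679) ≈ 0.751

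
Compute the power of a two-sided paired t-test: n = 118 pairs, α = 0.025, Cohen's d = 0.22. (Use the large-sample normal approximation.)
Power ≈ 0.56

Power calculation (paired t-test, normal approximation):
z_β = d · √n - z_{α/2}
z_β = 0.22 · √118 - 2.241
z_β = 0.22 · 10.863 - 2.241
z_β = 0.148

Power = Φ(z_β) = Φ(0.148) ≈ 0.559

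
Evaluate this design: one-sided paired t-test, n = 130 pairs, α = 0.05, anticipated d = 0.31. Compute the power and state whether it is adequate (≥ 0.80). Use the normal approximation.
Power ≈ 0.97; the study is adequately powered (power ≥ 0.80)

Power calculation (paired t-test, normal approximation):
z_β = d · √n - z_α
z_β = 0.31 · √130 - 1.645
z_β = 0.31 · 11.402 - 1.645
z_β = 1.890

Power = Φ(z_β) = Φ(1.890) ≈ 0.971

Effect size d = 0.31 is small by Cohen's convention (0.2/0.5/0.8).

Threshold: power ≥ 0.80 is conventionally adequate.
Power ≈ 0.97 → the study is adequately powered (power ≥ 0.80).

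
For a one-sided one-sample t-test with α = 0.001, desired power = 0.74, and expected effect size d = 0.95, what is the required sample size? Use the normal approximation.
n = 16

Sample size formula (one-sample t-test, normal approximation):
n = ((z_α + z_β) / d)²

z_α = 3.090 (for α = 0.001, one-sided)
z_β = 0.643 (for power = 0.74)
d = 0.95

n = ((3.090 + 0.643) / 0.95)²
n = (3.929)²
n ≈ 15.44
Round up to the next whole number: n = 16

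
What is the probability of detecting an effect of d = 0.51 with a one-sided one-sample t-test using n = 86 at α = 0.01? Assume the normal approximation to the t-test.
Power ≈ 0.99

Power calculation (one-sample t-test, normal approximation):
z_β = d · √n - z_α
z_β = 0.51 · √86 - 2.326
z_β = 0.51 · 9.274 - 2.326
z_β = 2.403

Power = Φ(z_β) = Φ(2.403) ≈ 0.992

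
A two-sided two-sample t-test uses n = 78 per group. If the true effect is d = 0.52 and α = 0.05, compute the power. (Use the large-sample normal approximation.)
Power ≈ 0.90

Power calculation (two-sample t-test, normal approximation):
z_β = d · √(n/2) - z_{α/2}
z_β = 0.52 · √(78/2) - 1.960
z_β = 0.52 · 6.245 - 1.960
z_β = 1.287

Power = Φ(z_β) = Φ(1.287) ≈ 0.901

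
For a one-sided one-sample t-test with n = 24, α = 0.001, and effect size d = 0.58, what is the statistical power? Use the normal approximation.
Power ≈ 0.40

Power calculation (one-sample t-test, normal approximation):
z_β = d · √n - z_α
z_β = 0.58 · √24 - 3.090
z_β = 0.58 · 4.899 - 3.090
z_β = -0.249

Power = Φ(z_β) = Φ(-0.249) ≈ 0.402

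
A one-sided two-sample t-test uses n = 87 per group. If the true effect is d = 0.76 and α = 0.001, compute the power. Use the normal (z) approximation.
Power ≈ 0.97

Power calculation (two-sample t-test, normal approximation):
z_β = d · √(n/2) - z_α
z_β = 0.76 · √(87/2) - 3.090
z_β = 0.76 · 6.595 - 3.090
z_β = 1.922

Power = Φ(z_β) = Φ(1.922) ≈ 0.973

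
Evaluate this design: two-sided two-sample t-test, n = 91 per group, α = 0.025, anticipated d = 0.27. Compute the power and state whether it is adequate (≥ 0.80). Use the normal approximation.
Power ≈ 0.34; the study is underpowered (power < 0.80)

Power calculation (two-sample t-test, normal approximation):
z_β = d · √(n/2) - z_{α/2}
z_β = 0.27 · √(91/2) - 2.241
z_β = 0.27 · 6.745 - 2.241
z_β = -0.420

Power = Φ(z_β) = Φ(-0.420) ≈ 0.337

Effect size d = 0.27 is small by Cohen's convention (0.2/0.5/0.8).

Threshold: power ≥ 0.80 is conventionally adequate.
Power ≈ 0.34 → the study is underpowered (power < 0.80).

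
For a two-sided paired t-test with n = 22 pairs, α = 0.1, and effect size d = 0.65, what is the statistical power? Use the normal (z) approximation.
Power ≈ 0.92

Power calculation (paired t-test, normal approximation):
z_β = d · √n - z_{α/2}
z_β = 0.65 · √22 - 1.645
z_β = 0.65 · 4.690 - 1.645
z_β = 1.404

Power = Φ(z_β) = Φ(1.404) ≈ 0.920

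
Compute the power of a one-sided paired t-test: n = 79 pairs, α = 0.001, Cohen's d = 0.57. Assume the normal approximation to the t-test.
Power ≈ 0.98

Power calculation (paired t-test, normal approximation):
z_β = d · √n - z_α
z_β = 0.57 · √79 - 3.090
z_β = 0.57 · 8.888 - 3.090
z_β = 1.976

Power = Φ(z_β) = Φ(1.976) ≈ 0.976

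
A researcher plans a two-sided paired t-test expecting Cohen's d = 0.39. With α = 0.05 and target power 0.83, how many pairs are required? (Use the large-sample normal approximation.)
n = 56 pairs

Sample size formula (paired t-test, normal approximation):
n = ((z_{α/2} + z_β) / d)²

z_{α/2} = 1.960 (for α = 0.05, two-sided)
z_β = 0.954 (for power = 0.83)
d = 0.39

n = ((1.960 + 0.954) / 0.39)²
n = (7.472)²
n ≈ 55.83
Round up to the next whole number: n = 56 pairs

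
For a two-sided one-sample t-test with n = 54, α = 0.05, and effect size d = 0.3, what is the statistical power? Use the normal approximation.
Power ≈ 0.60

Power calculation (one-sample t-test, normal approximation):
z_β = d · √n - z_{α/2}
z_β = 0.3 · √54 - 1.960
z_β = 0.3 · 7.348 - 1.960
z_β = 0.245

Power = Φ(z_β) = Φ(0.245) ≈ 0.597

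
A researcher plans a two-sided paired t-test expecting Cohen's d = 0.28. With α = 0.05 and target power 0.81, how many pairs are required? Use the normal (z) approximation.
n = 103 pairs

Sample size formula (paired t-test, normal approximation):
n = ((z_{α/2} + z_β) / d)²

z_{α/2} = 1.960 (for α = 0.05, two-sided)
z_β = 0.878 (for power = 0.81)
d = 0.28

n = ((1.960 + 0.878) / 0.28)²
n = (10.136)²
n ≈ 102.74
Round up to the next whole number: n = 103 pairs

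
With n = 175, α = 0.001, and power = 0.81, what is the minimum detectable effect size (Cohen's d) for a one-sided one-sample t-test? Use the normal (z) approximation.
d ≈ 0.30

Minimum detectable effect (one-sample t-test, normal approximation):
d = (z_α + z_β) / √n
d = (3.090 + 0.878) / √175
d = 3.968 / 13.229
d ≈ 0.30

By Cohen's convention (0.2 small / 0.5 medium / 0.8 large): small effect.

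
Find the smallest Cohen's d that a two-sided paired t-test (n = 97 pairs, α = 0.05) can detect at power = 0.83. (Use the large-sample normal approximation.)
d ≈ 0.30

Minimum detectable effect (paired t-test, normal approximation):
d = (z_{α/2} + z_β) / √n
d = (1.960 + 0.954) / √97
d = 2.914 / 9.849
d ≈ 0.30

By Cohen's convention (0.2 small / 0.5 medium / 0.8 large): small effect.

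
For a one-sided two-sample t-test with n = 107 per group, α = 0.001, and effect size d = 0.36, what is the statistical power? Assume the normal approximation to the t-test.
Power ≈ 0.32

Power calculation (two-sample t-test, normal approximation):
z_β = d · √(n/2) - z_α
z_β = 0.36 · √(107/2) - 3.090
z_β = 0.36 · 7.314 - 3.090
z_β = -0.457

Power = Φ(z_β) = Φ(-0.457) ≈ 0.324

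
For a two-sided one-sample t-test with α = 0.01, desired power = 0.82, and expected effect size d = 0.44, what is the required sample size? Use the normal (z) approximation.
n = 63

Sample size formula (one-sample t-test, normal approximation):
n = ((z_{α/2} + z_β) / d)²

z_{α/2} = 2.576 (for α = 0.01, two-sided)
z_β = 0.915 (for power = 0.82)
d = 0.44

n = ((2.576 + 0.915) / 0.44)²
n = (7.934)²
n ≈ 62.95
Round up to the next whole number: n = 63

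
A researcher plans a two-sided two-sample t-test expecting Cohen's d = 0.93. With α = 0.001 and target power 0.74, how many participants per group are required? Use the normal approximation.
n = 36 per group

Sample size formula (two-sample t-test, normal approximation):
n = 2 · ((z_{α/2} + z_β) / d)²

z_{α/2} = 3.291 (for α = 0.001, two-sided)
z_β = 0.643 (for power = 0.74)
d = 0.93

n = 2 · ((3.291 + 0.643) / 0.93)²
n = 2 · (4.230)²
n ≈ 35.79
Round up to the next whole number: n = 36 per group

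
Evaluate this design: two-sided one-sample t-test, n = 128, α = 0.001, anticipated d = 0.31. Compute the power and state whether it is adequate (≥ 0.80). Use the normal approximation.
Power ≈ 0.59; the study is underpowered (power < 0.80)

Power calculation (one-sample t-test, normal approximation):
z_β = d · √n - z_{α/2}
z_β = 0.31 · √128 - 3.291
z_β = 0.31 · 11.314 - 3.291
z_β = 0.217

Power = Φ(z_β) = Φ(0.217) ≈ 0.586

Effect size d = 0.31 is small by Cohen's convention (0.2/0.5/0.8).

Threshold: power ≥ 0.80 is conventionally adequate.
Power ≈ 0.59 → the study is underpowered (power < 0.80).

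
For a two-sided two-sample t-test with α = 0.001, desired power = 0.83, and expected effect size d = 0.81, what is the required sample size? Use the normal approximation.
n = 55 per group

Sample size formula (two-sample t-test, normal approximation):
n = 2 · ((z_{α/2} + z_β) / d)²

z_{α/2} = 3.291 (for α = 0.001, two-sided)
z_β = 0.954 (for power = 0.83)
d = 0.81

n = 2 · ((3.291 + 0.954) / 0.81)²
n = 2 · (5.241)²
n ≈ 54.94
Round up to the next whole number: n = 55 per group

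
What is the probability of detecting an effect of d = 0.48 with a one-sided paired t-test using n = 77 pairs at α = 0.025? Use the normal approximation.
Power ≈ 0.99

Power calculation (paired t-test, normal approximation):
z_β = d · √n - z_α
z_β = 0.48 · √77 - 1.960
z_β = 0.48 · 8.775 - 1.960
z_β = 2.252

Power = Φ(z_β) = Φ(2.252) ≈ 0.988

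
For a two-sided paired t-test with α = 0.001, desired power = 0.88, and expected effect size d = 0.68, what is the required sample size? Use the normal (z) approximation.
n = 44 pairs

Sample size formula (paired t-test, normal approximation):
n = ((z_{α/2} + z_β) / d)²

z_{α/2} = 3.291 (for α = 0.001, two-sided)
z_β = 1.175 (for power = 0.88)
d = 0.68

n = ((3.291 + 1.175) / 0.68)²
n = (6.568)²
n ≈ 43.14
Round up to the next whole number: n = 44 pairs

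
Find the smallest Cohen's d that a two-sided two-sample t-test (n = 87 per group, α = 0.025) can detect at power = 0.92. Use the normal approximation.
d ≈ 0.55

Minimum detectable effect (two-sample t-test, normal approximation):
d = (z_{α/2} + z_β) / √(n/2)
d = (2.241 + 1.405) / √(87/2)
d = 3.646 / 6.595
d ≈ 0.55

By Cohen's convention (0.2 small / 0.5 medium / 0.8 large): medium effect.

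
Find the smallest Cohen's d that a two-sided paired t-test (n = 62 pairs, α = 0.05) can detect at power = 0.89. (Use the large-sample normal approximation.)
d ≈ 0.40

Minimum detectable effect (paired t-test, normal approximation):
d = (z_{α/2} + z_β) / √n
d = (1.960 + 1.227) / √62
d = 3.186 / 7.874
d ≈ 0.40

By Cohen's convention (0.2 small / 0.5 medium / 0.8 large): small effect.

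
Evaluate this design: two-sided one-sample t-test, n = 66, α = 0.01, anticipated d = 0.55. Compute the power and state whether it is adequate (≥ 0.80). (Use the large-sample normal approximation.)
Power ≈ 0.97; the study is adequately powered (power ≥ 0.80)

Power calculation (one-sample t-test, normal approximation):
z_β = d · √n - z_{α/2}
z_β = 0.55 · √66 - 2.576
z_β = 0.55 · 8.124 - 2.576
z_β = 1.892

Power = Φ(z_β) = Φ(1.892) ≈ 0.971

Effect size d = 0.55 is medium by Cohen's convention (0.2/0.5/0.8).

Threshold: power ≥ 0.80 is conventionally adequate.
Power ≈ 0.97 → the study is adequately powered (power ≥ 0.80).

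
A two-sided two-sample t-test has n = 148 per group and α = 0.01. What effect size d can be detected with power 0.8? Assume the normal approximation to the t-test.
d ≈ 0.40

Minimum detectable effect (two-sample t-test, normal approximation):
d = (z_{α/2} + z_β) / √(n/2)
d = (2.576 + 0.842) / √(148/2)
d = 3.417 / 8.602
d ≈ 0.40

By Cohen's convention (0.2 small / 0.5 medium / 0.8 large): small effect.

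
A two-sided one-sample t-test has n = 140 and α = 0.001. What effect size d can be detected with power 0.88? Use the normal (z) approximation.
d ≈ 0.38

Minimum detectable effect (one-sample t-test, normal approximation):
d = (z_{α/2} + z_β) / √n
d = (3.291 + 1.175) / √140
d = 4.466 / 11.832
d ≈ 0.38

By Cohen's convention (0.2 small / 0.5 medium / 0.8 large): small effect.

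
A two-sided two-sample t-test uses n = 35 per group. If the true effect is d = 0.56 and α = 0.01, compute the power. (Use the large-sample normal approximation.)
Power ≈ 0.41

Power calculation (two-sample t-test, normal approximation):
z_β = d · √(n/2) - z_{α/2}
z_β = 0.56 · √(35/2) - 2.576
z_β = 0.56 · 4.183 - 2.576
z_β = -0.233

Power = Φ(z_β) = Φ(-0.233) ≈ 0.408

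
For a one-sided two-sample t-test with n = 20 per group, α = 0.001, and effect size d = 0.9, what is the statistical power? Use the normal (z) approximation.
Power ≈ 0.40

Power calculation (two-sample t-test, normal approximation):
z_β = d · √(n/2) - z_α
z_β = 0.9 · √(20/2) - 3.090
z_β = 0.9 · 3.162 - 3.090
z_β = -0.244

Power = Φ(z_β) = Φ(-0.244) ≈ 0.404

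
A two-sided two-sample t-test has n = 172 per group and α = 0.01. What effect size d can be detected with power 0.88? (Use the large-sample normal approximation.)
d ≈ 0.40

Minimum detectable effect (two-sample t-test, normal approximation):
d = (z_{α/2} + z_β) / √(n/2)
d = (2.576 + 1.175) / √(172/2)
d = 3.751 / 9.274
d ≈ 0.40

By Cohen's convention (0.2 small / 0.5 medium / 0.8 large): small effect.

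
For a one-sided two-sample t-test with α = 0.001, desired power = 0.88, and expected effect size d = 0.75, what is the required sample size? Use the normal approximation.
n = 65 per group

Sample size formula (two-sample t-test, normal approximation):
n = 2 · ((z_α + z_β) / d)²

z_α = 3.090 (for α = 0.001, one-sided)
z_β = 1.175 (for power = 0.88)
d = 0.75

n = 2 · ((3.090 + 1.175) / 0.75)²
n = 2 · (5.687)²
n ≈ 64.68
Round up to the next whole number: n = 65 per group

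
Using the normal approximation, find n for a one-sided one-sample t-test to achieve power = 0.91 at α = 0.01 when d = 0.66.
n = 31

Sample size formula (one-sample t-test, normal approximation):
n = ((z_α + z_β) / d)²

z_α = 2.326 (for α = 0.01, one-sided)
z_β = 1.341 (for power = 0.91)
d = 0.66

n = ((2.326 + 1.341) / 0.66)²
n = (5.556)²
n ≈ 30.87
Round up to the next whole number: n = 31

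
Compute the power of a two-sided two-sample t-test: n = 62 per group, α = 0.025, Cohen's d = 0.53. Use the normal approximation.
Power ≈ 0.76

Power calculation (two-sample t-test, normal approximation):
z_β = d · √(n/2) - z_{α/2}
z_β = 0.53 · √(62/2) - 2.241
z_β = 0.53 · 5.568 - 2.241
z_β = 0.710

Power = Φ(z_β) = Φ(0.710) ≈ 0.761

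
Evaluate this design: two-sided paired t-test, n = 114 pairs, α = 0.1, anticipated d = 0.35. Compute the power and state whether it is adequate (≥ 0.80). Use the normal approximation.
Power ≈ 0.98; the study is adequately powered (power ≥ 0.80)

Power calculation (paired t-test, normal approximation):
z_β = d · √n - z_{α/2}
z_β = 0.35 · √114 - 1.645
z_β = 0.35 · 10.677 - 1.645
z_β = 2.092

Power = Φ(z_β) = Φ(2.092) ≈ 0.982

Effect size d = 0.35 is small by Cohen's convention (0.2/0.5/0.8).

Threshold: power ≥ 0.80 is conventionally adequate.
Power ≈ 0.98 → the study is adequately powered (power ≥ 0.80).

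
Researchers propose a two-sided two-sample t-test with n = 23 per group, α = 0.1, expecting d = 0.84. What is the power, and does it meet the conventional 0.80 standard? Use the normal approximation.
Power ≈ 0.89; the study is adequately powered (power ≥ 0.80)

Power calculation (two-sample t-test, normal approximation):
z_β = d · √(n/2) - z_{α/2}
z_β = 0.84 · √(23/2) - 1.645
z_β = 0.84 · 3.391 - 1.645
z_β = 1.204

Power = Φ(z_β) = Φ(1.204) ≈ 0.886

Effect size d = 0.84 is large by Cohen's convention (0.2/0.5/0.8).

Threshold: power ≥ 0.80 is conventionally adequate.
Power ≈ 0.89 → the study is adequately powered (power ≥ 0.80).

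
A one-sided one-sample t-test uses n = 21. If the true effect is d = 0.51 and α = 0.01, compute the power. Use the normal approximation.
Power ≈ 0.50

Power calculation (one-sample t-test, normal approximation):
z_β = d · √n - z_α
z_β = 0.51 · √21 - 2.326
z_β = 0.51 · 4.583 - 2.326
z_β = 0.011

Power = Φ(z_β) = Φ(0.011) ≈ 0.504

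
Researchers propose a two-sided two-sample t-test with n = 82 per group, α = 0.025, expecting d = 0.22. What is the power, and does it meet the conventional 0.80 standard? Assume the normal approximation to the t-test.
Power ≈ 0.20; the study is underpowered (power < 0.80)

Power calculation (two-sample t-test, normal approximation):
z_β = d · √(n/2) - z_{α/2}
z_β = 0.22 · √(82/2) - 2.241
z_β = 0.22 · 6.403 - 2.241
z_β = -0.833

Power = Φ(z_β) = Φ(-0.833) ≈ 0.203

Effect size d = 0.22 is small by Cohen's convention (0.2/0.5/0.8).

Threshold: power ≥ 0.80 is conventionally adequate.
Power ≈ 0.20 → the study is underpowered (power < 0.80).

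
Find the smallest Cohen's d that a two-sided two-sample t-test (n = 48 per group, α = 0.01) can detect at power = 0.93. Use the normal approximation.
d ≈ 0.83

Minimum detectable effect (two-sample t-test, normal approximation):
d = (z_{α/2} + z_β) / √(n/2)
d = (2.576 + 1.476) / √(48/2)
d = 4.052 / 4.899
d ≈ 0.83

By Cohen's convention (0.2 small / 0.5 medium / 0.8 large): large effect.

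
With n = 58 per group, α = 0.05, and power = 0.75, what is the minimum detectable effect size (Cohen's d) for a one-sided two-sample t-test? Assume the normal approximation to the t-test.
d ≈ 0.43

Minimum detectable effect (two-sample t-test, normal approximation):
d = (z_α + z_β) / √(n/2)
d = (1.645 + 0.674) / √(58/2)
d = 2.319 / 5.385
d ≈ 0.43

By Cohen's convention (0.2 small / 0.5 medium / 0.8 large): small effect.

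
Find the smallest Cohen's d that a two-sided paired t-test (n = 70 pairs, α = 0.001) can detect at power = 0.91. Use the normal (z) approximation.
d ≈ 0.55

Minimum detectable effect (paired t-test, normal approximation):
d = (z_{α/2} + z_β) / √n
d = (3.291 + 1.341) / √70
d = 4.631 / 8.367
d ≈ 0.55

By Cohen's convention (0.2 small / 0.5 medium / 0.8 large): medium effect.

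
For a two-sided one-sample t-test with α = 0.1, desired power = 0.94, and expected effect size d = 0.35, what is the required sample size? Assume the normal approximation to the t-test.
n = 84

Sample size formula (one-sample t-test, normal approximation):
n = ((z_{α/2} + z_β) / d)²

z_{α/2} = 1.645 (for α = 0.1, two-sided)
z_β = 1.555 (for power = 0.94)
d = 0.35

n = ((1.645 + 1.555) / 0.35)²
n = (9.143)²
n ≈ 83.59
Round up to the next whole number: n = 84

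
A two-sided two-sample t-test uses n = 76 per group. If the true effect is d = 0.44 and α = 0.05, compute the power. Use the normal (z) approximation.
Power ≈ 0.77

Power calculation (two-sample t-test, normal approximation):
z_β = d · √(n/2) - z_{α/2}
z_β = 0.44 · √(76/2) - 1.960
z_β = 0.44 · 6.164 - 1.960
z_β = 0.752

Power = Φ(z_β) = Φ(0.752) ≈ 0.774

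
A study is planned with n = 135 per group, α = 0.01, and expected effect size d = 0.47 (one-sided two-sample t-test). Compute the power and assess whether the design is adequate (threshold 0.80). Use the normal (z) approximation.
Power ≈ 0.94; the study is adequately powered (power ≥ 0.80)

Power calculation (two-sample t-test, normal approximation):
z_β = d · √(n/2) - z_α
z_β = 0.47 · √(135/2) - 2.326
z_β = 0.47 · 8.216 - 2.326
z_β = 1.535

Power = Φ(z_β) = Φ(1.535) ≈ 0.938

Effect size d = 0.47 is small by Cohen's convention (0.2/0.5/0.8).

Threshold: power ≥ 0.80 is conventionally adequate.
Power ≈ 0.94 → the study is adequately powered (power ≥ 0.80).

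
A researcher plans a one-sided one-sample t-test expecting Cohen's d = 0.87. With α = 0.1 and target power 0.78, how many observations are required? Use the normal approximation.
n = 6

Sample size formula (one-sample t-test, normal approximation):
n = ((z_α + z_β) / d)²

z_α = 1.282 (for α = 0.1, one-sided)
z_β = 0.772 (for power = 0.78)
d = 0.87

n = ((1.282 + 0.772) / 0.87)²
n = (2.361)²
n ≈ 5.57
Round up to the next whole number: n = 6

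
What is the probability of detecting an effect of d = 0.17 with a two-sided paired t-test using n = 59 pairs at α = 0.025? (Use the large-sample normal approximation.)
Power ≈ 0.17

Power calculation (paired t-test, normal approximation):
z_β = d · √n - z_{α/2}
z_β = 0.17 · √59 - 2.241
z_β = 0.17 · 7.681 - 2.241
z_β = -0.936

Power = Φ(z_β) = Φ(-0.936) ≈ 0.175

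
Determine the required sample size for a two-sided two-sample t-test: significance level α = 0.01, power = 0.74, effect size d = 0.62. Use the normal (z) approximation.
n = 54 per group

Sample size formula (two-sample t-test, normal approximation):
n = 2 · ((z_{α/2} + z_β) / d)²

z_{α/2} = 2.576 (for α = 0.01, two-sided)
z_β = 0.643 (for power = 0.74)
d = 0.62

n = 2 · ((2.576 + 0.643) / 0.62)²
n = 2 · (5.192)²
n ≈ 53.91
Round up to the next whole number: n = 54 per group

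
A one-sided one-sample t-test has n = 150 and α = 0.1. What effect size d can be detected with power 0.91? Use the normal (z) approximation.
d ≈ 0.21

Minimum detectable effect (one-sample t-test, normal approximation):
d = (z_α + z_β) / √n
d = (1.282 + 1.341) / √150
d = 2.622 / 12.247
d ≈ 0.21

By Cohen's convention (0.2 small / 0.5 medium / 0.8 large): small effect.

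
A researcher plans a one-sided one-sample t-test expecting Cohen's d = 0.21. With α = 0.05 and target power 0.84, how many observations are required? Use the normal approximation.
n = 158

Sample size formula (one-sample t-test, normal approximation):
n = ((z_α + z_β) / d)²

z_α = 1.645 (for α = 0.05, one-sided)
z_β = 0.994 (for power = 0.84)
d = 0.21

n = ((1.645 + 0.994) / 0.21)²
n = (12.567)²
n ≈ 157.93
Round up to the next whole number: n = 158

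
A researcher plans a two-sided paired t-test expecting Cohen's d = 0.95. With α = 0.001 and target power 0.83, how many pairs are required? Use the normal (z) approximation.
n = 20 pairs

Sample size formula (paired t-test, normal approximation):
n = ((z_{α/2} + z_β) / d)²

z_{α/2} = 3.291 (for α = 0.001, two-sided)
z_β = 0.954 (for power = 0.83)
d = 0.95

n = ((3.291 + 0.954) / 0.95)²
n = (4.468)²
n ≈ 19.96
Round up to the next whole number: n = 20 pairs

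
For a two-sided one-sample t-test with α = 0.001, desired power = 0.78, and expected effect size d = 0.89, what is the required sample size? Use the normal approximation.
n = 21

Sample size formula (one-sample t-test, normal approximation):
n = ((z_{α/2} + z_β) / d)²

z_{α/2} = 3.291 (for α = 0.001, two-sided)
z_β = 0.772 (for power = 0.78)
d = 0.89

n = ((3.291 + 0.772) / 0.89)²
n = (4.565)²
n ≈ 20.84
Round up to the next whole number: n = 21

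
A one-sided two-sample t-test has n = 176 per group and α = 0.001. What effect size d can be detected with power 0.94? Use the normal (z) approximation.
d ≈ 0.50

Minimum detectable effect (two-sample t-test, normal approximation):
d = (z_α + z_β) / √(n/2)
d = (3.090 + 1.555) / √(176/2)
d = 4.645 / 9.381
d ≈ 0.50

By Cohen's convention (0.2 small / 0.5 medium / 0.8 large): medium effect.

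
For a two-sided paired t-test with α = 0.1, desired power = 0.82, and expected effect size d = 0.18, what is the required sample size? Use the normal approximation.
n = 203 pairs

Sample size formula (paired t-test, normal approximation):
n = ((z_{α/2} + z_β) / d)²

z_{α/2} = 1.645 (for α = 0.1, two-sided)
z_β = 0.915 (for power = 0.82)
d = 0.18

n = ((1.645 + 0.915) / 0.18)²
n = (14.222)²
n ≈ 202.27
Round up to the next whole number: n = 203 pairs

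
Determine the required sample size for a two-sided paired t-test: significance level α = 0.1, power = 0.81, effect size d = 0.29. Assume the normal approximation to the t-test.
n = 76 pairs

Sample size formula (paired t-test, normal approximation):
n = ((z_{α/2} + z_β) / d)²

z_{α/2} = 1.645 (for α = 0.1, two-sided)
z_β = 0.878 (for power = 0.81)
d = 0.29

n = ((1.645 + 0.878) / 0.29)²
n = (8.700)²
n ≈ 75.69
Round up to the next whole number: n = 76 pairs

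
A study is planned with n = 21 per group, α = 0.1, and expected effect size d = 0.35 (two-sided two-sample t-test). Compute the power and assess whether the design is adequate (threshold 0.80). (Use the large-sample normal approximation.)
Power ≈ 0.30; the study is underpowered (power < 0.80)

Power calculation (two-sample t-test, normal approximation):
z_β = d · √(n/2) - z_{α/2}
z_β = 0.35 · √(21/2) - 1.645
z_β = 0.35 · 3.240 - 1.645
z_β = -0.511

Power = Φ(z_β) = Φ(-0.511) ≈ 0.305

Effect size d = 0.35 is small by Cohen's convention (0.2/0.5/0.8).

Threshold: power ≥ 0.80 is conventionally adequate.
Power ≈ 0.30 → the study is underpowered (power < 0.80).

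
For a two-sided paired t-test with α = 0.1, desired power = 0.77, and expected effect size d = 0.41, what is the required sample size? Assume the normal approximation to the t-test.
n = 34 pairs

Sample size formula (paired t-test, normal approximation):
n = ((z_{α/2} + z_β) / d)²

z_{α/2} = 1.645 (for α = 0.1, two-sided)
z_β = 0.739 (for power = 0.77)
d = 0.41

n = ((1.645 + 0.739) / 0.41)²
n = (5.815)²
n ≈ 33.81
Round up to the next whole number: n = 34 pairs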